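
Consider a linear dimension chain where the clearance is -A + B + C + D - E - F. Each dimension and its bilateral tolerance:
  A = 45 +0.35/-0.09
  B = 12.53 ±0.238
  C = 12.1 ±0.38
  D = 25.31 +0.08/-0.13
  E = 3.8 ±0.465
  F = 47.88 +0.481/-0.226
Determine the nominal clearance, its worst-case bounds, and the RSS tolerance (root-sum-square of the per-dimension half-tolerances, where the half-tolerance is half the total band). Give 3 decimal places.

Stack each dimension's contribution:
  -A: nom -45.000 → Σnom=-45.000; wc +0.090/-0.350 → slack +0.090/-0.350; half-tol=0.220, Σhalf²=0.048400
  +B: nom +12.530 → Σnom=-32.470; wc +0.238/-0.238 → slack +0.328/-0.588; half-tol=0.238, Σhalf²=0.105044
  +C: nom +12.100 → Σnom=-20.370; wc +0.380/-0.380 → slack +0.708/-0.968; half-tol=0.380, Σhalf²=0.249444
  +D: nom +25.310 → Σnom=4.940; wc +0.080/-0.130 → slack +0.788/-1.098; half-tol=0.105, Σhalf²=0.260469
  -E: nom -3.800 → Σnom=1.140; wc +0.465/-0.465 → slack +1.253/-1.563; half-tol=0.465, Σhalf²=0.476694
  -F: nom -47.880 → Σnom=-46.740; wc +0.226/-0.481 → slack +1.479/-2.044; half-tol=0.353, Σhalf²=0.601656
Nominal = -46.740. Worst-case = [-46.740 - 2.044, -46.740 + 1.479] = [-48.784, -45.261]. RSS = √0.601656 = 0.776.

nominal=-46.740 wc=[-48.784,-45.261] rss=0.776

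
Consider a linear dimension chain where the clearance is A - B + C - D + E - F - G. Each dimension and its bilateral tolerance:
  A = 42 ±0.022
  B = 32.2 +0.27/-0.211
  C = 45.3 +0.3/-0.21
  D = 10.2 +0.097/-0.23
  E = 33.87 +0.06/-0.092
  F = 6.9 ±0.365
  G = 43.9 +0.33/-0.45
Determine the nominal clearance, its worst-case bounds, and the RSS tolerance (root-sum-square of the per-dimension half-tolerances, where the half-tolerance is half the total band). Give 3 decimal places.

nominal=27.970 wc=[26.584,29.608] rss=0.664

Stack each dimension's contribution:
  +A: nom +42.000 → Σnom=42.000; wc +0.022/-0.022 → slack +0.022/-0.022; half-tol=0.022, Σhalf²=0.000484
  -B: nom -32.200 → Σnom=9.800; wc +0.211/-0.270 → slack +0.233/-0.292; half-tol=0.240, Σhalf²=0.058324
  +C: nom +45.300 → Σnom=55.100; wc +0.300/-0.210 → slack +0.533/-0.502; half-tol=0.255, Σhalf²=0.123349
  -D: nom -10.200 → Σnom=44.900; wc +0.230/-0.097 → slack +0.763/-0.599; half-tol=0.164, Σhalf²=0.150082
  +E: nom +33.870 → Σnom=78.770; wc +0.060/-0.092 → slack +0.823/-0.691; half-tol=0.076, Σhalf²=0.155858
  -F: nom -6.900 → Σnom=71.870; wc +0.365/-0.365 → slack +1.188/-1.056; half-tol=0.365, Σhalf²=0.289083
  -G: nom -43.900 → Σnom=27.970; wc +0.450/-0.330 → slack +1.638/-1.386; half-tol=0.390, Σhalf²=0.441183
Nominal = 27.970. Worst-case = [27.970 - 1.386, 27.970 + 1.638] = [26.584, 29.608]. RSS = √0.441183 = 0.664.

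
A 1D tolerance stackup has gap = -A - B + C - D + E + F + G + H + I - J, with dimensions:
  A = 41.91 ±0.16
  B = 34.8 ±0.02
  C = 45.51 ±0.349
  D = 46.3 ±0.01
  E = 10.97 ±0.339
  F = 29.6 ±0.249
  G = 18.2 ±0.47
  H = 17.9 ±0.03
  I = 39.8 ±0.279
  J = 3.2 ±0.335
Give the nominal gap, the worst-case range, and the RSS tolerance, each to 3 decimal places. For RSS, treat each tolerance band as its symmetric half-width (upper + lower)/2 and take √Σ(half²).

Stack each dimension's contribution:
  -A: nom -41.910 → Σnom=-41.910; wc +0.160/-0.160 → slack +0.160/-0.160; half-tol=0.160, Σhalf²=0.025600
  -B: nom -34.800 → Σnom=-76.710; wc +0.020/-0.020 → slack +0.180/-0.180; half-tol=0.020, Σhalf²=0.026000
  +C: nom +45.510 → Σnom=-31.200; wc +0.349/-0.349 → slack +0.529/-0.529; half-tol=0.349, Σhalf²=0.147801
  -D: nom -46.300 → Σnom=-77.500; wc +0.010/-0.010 → slack +0.539/-0.539; half-tol=0.010, Σhalf²=0.147901
  +E: nom +10.970 → Σnom=-66.530; wc +0.339/-0.339 → slack +0.878/-0.878; half-tol=0.339, Σhalf²=0.262822
  +F: nom +29.600 → Σnom=-36.930; wc +0.249/-0.249 → slack +1.127/-1.127; half-tol=0.249, Σhalf²=0.324823
  +G: nom +18.200 → Σnom=-18.730; wc +0.470/-0.470 → slack +1.597/-1.597; half-tol=0.470, Σhalf²=0.545723
  +H: nom +17.900 → Σnom=-0.830; wc +0.030/-0.030 → slack +1.627/-1.627; half-tol=0.030, Σhalf²=0.546623
  +I: nom +39.800 → Σnom=38.970; wc +0.279/-0.279 → slack +1.906/-1.906; half-tol=0.279, Σhalf²=0.624464
  -J: nom -3.200 → Σnom=35.770; wc +0.335/-0.335 → slack +2.241/-2.241; half-tol=0.335, Σhalf²=0.736689
Nominal = 35.770. Worst-case = [35.770 - 2.241, 35.770 + 2.241] = [33.529, 38.011]. RSS = √0.736689 = 0.858.

nominal=35.770 wc=[33.529,38.011] rss=0.858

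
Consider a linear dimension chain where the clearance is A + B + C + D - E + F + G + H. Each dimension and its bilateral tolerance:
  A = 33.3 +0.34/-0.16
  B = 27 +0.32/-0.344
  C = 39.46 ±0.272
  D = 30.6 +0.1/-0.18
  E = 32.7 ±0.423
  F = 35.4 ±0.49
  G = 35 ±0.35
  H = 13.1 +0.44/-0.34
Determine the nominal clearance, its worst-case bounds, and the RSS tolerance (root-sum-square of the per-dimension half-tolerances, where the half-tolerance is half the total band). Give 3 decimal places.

nominal=181.160 wc=[178.601,183.895] rss=0.980

Stack each dimension's contribution:
  +A: nom +33.300 → Σnom=33.300; wc +0.340/-0.160 → slack +0.340/-0.160; half-tol=0.250, Σhalf²=0.062500
  +B: nom +27.000 → Σnom=60.300; wc +0.320/-0.344 → slack +0.660/-0.504; half-tol=0.332, Σhalf²=0.172724
  +C: nom +39.460 → Σnom=99.760; wc +0.272/-0.272 → slack +0.932/-0.776; half-tol=0.272, Σhalf²=0.246708
  +D: nom +30.600 → Σnom=130.360; wc +0.100/-0.180 → slack +1.032/-0.956; half-tol=0.140, Σhalf²=0.266308
  -E: nom -32.700 → Σnom=97.660; wc +0.423/-0.423 → slack +1.455/-1.379; half-tol=0.423, Σhalf²=0.445237
  +F: nom +35.400 → Σnom=133.060; wc +0.490/-0.490 → slack +1.945/-1.869; half-tol=0.490, Σhalf²=0.685337
  +G: nom +35.000 → Σnom=168.060; wc +0.350/-0.350 → slack +2.295/-2.219; half-tol=0.350, Σhalf²=0.807837
  +H: nom +13.100 → Σnom=181.160; wc +0.440/-0.340 → slack +2.735/-2.559; half-tol=0.390, Σhalf²=0.959937
Nominal = 181.160. Worst-case = [181.160 - 2.559, 181.160 + 2.735] = [178.601, 183.895]. RSS = √0.959937 = 0.980.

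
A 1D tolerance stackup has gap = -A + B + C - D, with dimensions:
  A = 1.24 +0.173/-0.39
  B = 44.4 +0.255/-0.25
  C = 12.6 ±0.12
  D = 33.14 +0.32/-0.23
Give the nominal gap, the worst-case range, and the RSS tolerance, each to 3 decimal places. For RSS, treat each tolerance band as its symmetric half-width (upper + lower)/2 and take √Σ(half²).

nominal=22.620 wc=[21.757,23.615] rss=0.483

Stack each dimension's contribution:
  -A: nom -1.240 → Σnom=-1.240; wc +0.390/-0.173 → slack +0.390/-0.173; half-tol=0.281, Σhalf²=0.079242
  +B: nom +44.400 → Σnom=43.160; wc +0.255/-0.250 → slack +0.645/-0.423; half-tol=0.253, Σhalf²=0.142998
  +C: nom +12.600 → Σnom=55.760; wc +0.120/-0.120 → slack +0.765/-0.543; half-tol=0.120, Σhalf²=0.157398
  -D: nom -33.140 → Σnom=22.620; wc +0.230/-0.320 → slack +0.995/-0.863; half-tol=0.275, Σhalf²=0.233023
Nominal = 22.620. Worst-case = [22.620 - 0.863, 22.620 + 0.995] = [21.757, 23.615]. RSS = √0.233023 = 0.483.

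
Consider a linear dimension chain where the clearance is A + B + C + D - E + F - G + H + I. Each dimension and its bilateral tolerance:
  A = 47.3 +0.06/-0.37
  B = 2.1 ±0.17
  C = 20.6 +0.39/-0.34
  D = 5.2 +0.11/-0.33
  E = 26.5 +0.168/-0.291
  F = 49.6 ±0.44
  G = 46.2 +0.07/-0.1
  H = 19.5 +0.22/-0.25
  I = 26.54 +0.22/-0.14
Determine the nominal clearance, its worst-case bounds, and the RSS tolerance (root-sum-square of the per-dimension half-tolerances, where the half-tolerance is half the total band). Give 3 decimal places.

nominal=98.140 wc=[95.862,100.141] rss=0.773

Stack each dimension's contribution:
  +A: nom +47.300 → Σnom=47.300; wc +0.060/-0.370 → slack +0.060/-0.370; half-tol=0.215, Σhalf²=0.046225
  +B: nom +2.100 → Σnom=49.400; wc +0.170/-0.170 → slack +0.230/-0.540; half-tol=0.170, Σhalf²=0.075125
  +C: nom +20.600 → Σnom=70.000; wc +0.390/-0.340 → slack +0.620/-0.880; half-tol=0.365, Σhalf²=0.208350
  +D: nom +5.200 → Σnom=75.200; wc +0.110/-0.330 → slack +0.730/-1.210; half-tol=0.220, Σhalf²=0.256750
  -E: nom -26.500 → Σnom=48.700; wc +0.291/-0.168 → slack +1.021/-1.378; half-tol=0.229, Σhalf²=0.309420
  +F: nom +49.600 → Σnom=98.300; wc +0.440/-0.440 → slack +1.461/-1.818; half-tol=0.440, Σhalf²=0.503020
  -G: nom -46.200 → Σnom=52.100; wc +0.100/-0.070 → slack +1.561/-1.888; half-tol=0.085, Σhalf²=0.510245
  +H: nom +19.500 → Σnom=71.600; wc +0.220/-0.250 → slack +1.781/-2.138; half-tol=0.235, Σhalf²=0.565470
  +I: nom +26.540 → Σnom=98.140; wc +0.220/-0.140 → slack +2.001/-2.278; half-tol=0.180, Σhalf²=0.597870
Nominal = 98.140. Worst-case = [98.140 - 2.278, 98.140 + 2.001] = [95.862, 100.141]. RSS = √0.597870 = 0.773.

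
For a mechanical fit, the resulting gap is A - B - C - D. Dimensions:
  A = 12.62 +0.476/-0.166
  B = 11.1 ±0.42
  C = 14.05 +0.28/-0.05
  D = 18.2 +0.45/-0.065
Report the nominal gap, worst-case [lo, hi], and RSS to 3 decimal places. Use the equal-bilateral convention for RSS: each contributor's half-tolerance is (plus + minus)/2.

nominal=-30.730 wc=[-32.046,-29.719] rss=0.611

Stack each dimension's contribution:
  +A: nom +12.620 → Σnom=12.620; wc +0.476/-0.166 → slack +0.476/-0.166; half-tol=0.321, Σhalf²=0.103041
  -B: nom -11.100 → Σnom=1.520; wc +0.420/-0.420 → slack +0.896/-0.586; half-tol=0.420, Σhalf²=0.279441
  -C: nom -14.050 → Σnom=-12.530; wc +0.050/-0.280 → slack +0.946/-0.866; half-tol=0.165, Σhalf²=0.306666
  -D: nom -18.200 → Σnom=-30.730; wc +0.065/-0.450 → slack +1.011/-1.316; half-tol=0.258, Σhalf²=0.372972
Nominal = -30.730. Worst-case = [-30.730 - 1.316, -30.730 + 1.011] = [-32.046, -29.719]. RSS = √0.372972 = 0.611.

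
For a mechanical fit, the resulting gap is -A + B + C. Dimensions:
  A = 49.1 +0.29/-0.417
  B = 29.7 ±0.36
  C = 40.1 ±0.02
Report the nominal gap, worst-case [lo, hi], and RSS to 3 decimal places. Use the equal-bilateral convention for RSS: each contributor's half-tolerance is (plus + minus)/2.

nominal=20.700 wc=[20.030,21.497] rss=0.505

Stack each dimension's contribution:
  -A: nom -49.100 → Σnom=-49.100; wc +0.417/-0.290 → slack +0.417/-0.290; half-tol=0.353, Σhalf²=0.124962
  +B: nom +29.700 → Σnom=-19.400; wc +0.360/-0.360 → slack +0.777/-0.650; half-tol=0.360, Σhalf²=0.254562
  +C: nom +40.100 → Σnom=20.700; wc +0.020/-0.020 → slack +0.797/-0.670; half-tol=0.020, Σhalf²=0.254962
Nominal = 20.700. Worst-case = [20.700 - 0.670, 20.700 + 0.797] = [20.030, 21.497]. RSS = √0.254962 = 0.505.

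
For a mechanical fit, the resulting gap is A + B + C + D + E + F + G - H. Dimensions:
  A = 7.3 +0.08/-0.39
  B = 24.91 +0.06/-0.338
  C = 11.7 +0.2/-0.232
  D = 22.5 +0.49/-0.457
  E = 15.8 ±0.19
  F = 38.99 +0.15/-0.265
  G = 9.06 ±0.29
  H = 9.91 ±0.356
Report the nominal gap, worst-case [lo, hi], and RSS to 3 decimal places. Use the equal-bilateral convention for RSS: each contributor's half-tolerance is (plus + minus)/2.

Stack each dimension's contribution:
  +A: nom +7.300 → Σnom=7.300; wc +0.080/-0.390 → slack +0.080/-0.390; half-tol=0.235, Σhalf²=0.055225
  +B: nom +24.910 → Σnom=32.210; wc +0.060/-0.338 → slack +0.140/-0.728; half-tol=0.199, Σhalf²=0.094826
  +C: nom +11.700 → Σnom=43.910; wc +0.200/-0.232 → slack +0.340/-0.960; half-tol=0.216, Σhalf²=0.141482
  +D: nom +22.500 → Σnom=66.410; wc +0.490/-0.457 → slack +0.830/-1.417; half-tol=0.474, Σhalf²=0.365684
  +E: nom +15.800 → Σnom=82.210; wc +0.190/-0.190 → slack +1.020/-1.607; half-tol=0.190, Σhalf²=0.401784
  +F: nom +38.990 → Σnom=121.200; wc +0.150/-0.265 → slack +1.170/-1.872; half-tol=0.208, Σhalf²=0.444841
  +G: nom +9.060 → Σnom=130.260; wc +0.290/-0.290 → slack +1.460/-2.162; half-tol=0.290, Σhalf²=0.528941
  -H: nom -9.910 → Σnom=120.350; wc +0.356/-0.356 → slack +1.816/-2.518; half-tol=0.356, Σhalf²=0.655676
Nominal = 120.350. Worst-case = [120.350 - 2.518, 120.350 + 1.816] = [117.832, 122.166]. RSS = √0.655676 = 0.810.

nominal=120.350 wc=[117.832,122.166] rss=0.810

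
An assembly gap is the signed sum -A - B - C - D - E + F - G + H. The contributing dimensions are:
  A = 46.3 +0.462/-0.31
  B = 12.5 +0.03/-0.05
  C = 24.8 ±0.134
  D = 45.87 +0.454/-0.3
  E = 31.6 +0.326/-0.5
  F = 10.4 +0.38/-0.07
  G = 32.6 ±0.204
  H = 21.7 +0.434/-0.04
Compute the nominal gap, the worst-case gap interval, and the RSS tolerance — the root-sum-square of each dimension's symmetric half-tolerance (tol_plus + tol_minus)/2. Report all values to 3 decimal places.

nominal=-161.570 wc=[-163.290,-159.258] rss=0.794

Stack each dimension's contribution:
  -A: nom -46.300 → Σnom=-46.300; wc +0.310/-0.462 → slack +0.310/-0.462; half-tol=0.386, Σhalf²=0.148996
  -B: nom -12.500 → Σnom=-58.800; wc +0.050/-0.030 → slack +0.360/-0.492; half-tol=0.040, Σhalf²=0.150596
  -C: nom -24.800 → Σnom=-83.600; wc +0.134/-0.134 → slack +0.494/-0.626; half-tol=0.134, Σhalf²=0.168552
  -D: nom -45.870 → Σnom=-129.470; wc +0.300/-0.454 → slack +0.794/-1.080; half-tol=0.377, Σhalf²=0.310681
  -E: nom -31.600 → Σnom=-161.070; wc +0.500/-0.326 → slack +1.294/-1.406; half-tol=0.413, Σhalf²=0.481250
  +F: nom +10.400 → Σnom=-150.670; wc +0.380/-0.070 → slack +1.674/-1.476; half-tol=0.225, Σhalf²=0.531875
  -G: nom -32.600 → Σnom=-183.270; wc +0.204/-0.204 → slack +1.878/-1.680; half-tol=0.204, Σhalf²=0.573491
  +H: nom +21.700 → Σnom=-161.570; wc +0.434/-0.040 → slack +2.312/-1.720; half-tol=0.237, Σhalf²=0.629660
Nominal = -161.570. Worst-case = [-161.570 - 1.720, -161.570 + 2.312] = [-163.290, -159.258]. RSS = √0.629660 = 0.794.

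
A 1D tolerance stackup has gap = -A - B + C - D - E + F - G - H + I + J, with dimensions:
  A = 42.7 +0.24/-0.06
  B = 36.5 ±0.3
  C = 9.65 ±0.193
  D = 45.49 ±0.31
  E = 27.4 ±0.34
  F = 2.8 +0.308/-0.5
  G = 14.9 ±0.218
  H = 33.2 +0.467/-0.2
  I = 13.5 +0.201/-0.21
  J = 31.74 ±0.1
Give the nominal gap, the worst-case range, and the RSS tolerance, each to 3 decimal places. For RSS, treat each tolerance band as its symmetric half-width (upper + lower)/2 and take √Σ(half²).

Stack each dimension's contribution:
  -A: nom -42.700 → Σnom=-42.700; wc +0.060/-0.240 → slack +0.060/-0.240; half-tol=0.150, Σhalf²=0.022500
  -B: nom -36.500 → Σnom=-79.200; wc +0.300/-0.300 → slack +0.360/-0.540; half-tol=0.300, Σhalf²=0.112500
  +C: nom +9.650 → Σnom=-69.550; wc +0.193/-0.193 → slack +0.553/-0.733; half-tol=0.193, Σhalf²=0.149749
  -D: nom -45.490 → Σnom=-115.040; wc +0.310/-0.310 → slack +0.863/-1.043; half-tol=0.310, Σhalf²=0.245849
  -E: nom -27.400 → Σnom=-142.440; wc +0.340/-0.340 → slack +1.203/-1.383; half-tol=0.340, Σhalf²=0.361449
  +F: nom +2.800 → Σnom=-139.640; wc +0.308/-0.500 → slack +1.511/-1.883; half-tol=0.404, Σhalf²=0.524665
  -G: nom -14.900 → Σnom=-154.540; wc +0.218/-0.218 → slack +1.729/-2.101; half-tol=0.218, Σhalf²=0.572189
  -H: nom -33.200 → Σnom=-187.740; wc +0.200/-0.467 → slack +1.929/-2.568; half-tol=0.334, Σhalf²=0.683411
  +I: nom +13.500 → Σnom=-174.240; wc +0.201/-0.210 → slack +2.130/-2.778; half-tol=0.206, Σhalf²=0.725642
  +J: nom +31.740 → Σnom=-142.500; wc +0.100/-0.100 → slack +2.230/-2.878; half-tol=0.100, Σhalf²=0.735642
Nominal = -142.500. Worst-case = [-142.500 - 2.878, -142.500 + 2.230] = [-145.378, -140.270]. RSS = √0.735642 = 0.858.

nominal=-142.500 wc=[-145.378,-140.270] rss=0.858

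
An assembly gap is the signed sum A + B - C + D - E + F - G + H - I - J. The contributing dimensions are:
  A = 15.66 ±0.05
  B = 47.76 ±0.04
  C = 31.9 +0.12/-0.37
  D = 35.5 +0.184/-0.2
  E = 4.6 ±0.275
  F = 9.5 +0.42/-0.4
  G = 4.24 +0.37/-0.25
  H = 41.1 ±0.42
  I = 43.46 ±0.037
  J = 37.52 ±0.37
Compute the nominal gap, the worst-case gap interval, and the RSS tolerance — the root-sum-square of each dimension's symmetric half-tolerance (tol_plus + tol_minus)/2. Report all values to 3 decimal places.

nominal=27.800 wc=[25.518,30.216] rss=0.869

Stack each dimension's contribution:
  +A: nom +15.660 → Σnom=15.660; wc +0.050/-0.050 → slack +0.050/-0.050; half-tol=0.050, Σhalf²=0.002500
  +B: nom +47.760 → Σnom=63.420; wc +0.040/-0.040 → slack +0.090/-0.090; half-tol=0.040, Σhalf²=0.004100
  -C: nom -31.900 → Σnom=31.520; wc +0.370/-0.120 → slack +0.460/-0.210; half-tol=0.245, Σhalf²=0.064125
  +D: nom +35.500 → Σnom=67.020; wc +0.184/-0.200 → slack +0.644/-0.410; half-tol=0.192, Σhalf²=0.100989
  -E: nom -4.600 → Σnom=62.420; wc +0.275/-0.275 → slack +0.919/-0.685; half-tol=0.275, Σhalf²=0.176614
  +F: nom +9.500 → Σnom=71.920; wc +0.420/-0.400 → slack +1.339/-1.085; half-tol=0.410, Σhalf²=0.344714
  -G: nom -4.240 → Σnom=67.680; wc +0.250/-0.370 → slack +1.589/-1.455; half-tol=0.310, Σhalf²=0.440814
  +H: nom +41.100 → Σnom=108.780; wc +0.420/-0.420 → slack +2.009/-1.875; half-tol=0.420, Σhalf²=0.617214
  -I: nom -43.460 → Σnom=65.320; wc +0.037/-0.037 → slack +2.046/-1.912; half-tol=0.037, Σhalf²=0.618583
  -J: nom -37.520 → Σnom=27.800; wc +0.370/-0.370 → slack +2.416/-2.282; half-tol=0.370, Σhalf²=0.755483
Nominal = 27.800. Worst-case = [27.800 - 2.282, 27.800 + 2.416] = [25.518, 30.216]. RSS = √0.755483 = 0.869.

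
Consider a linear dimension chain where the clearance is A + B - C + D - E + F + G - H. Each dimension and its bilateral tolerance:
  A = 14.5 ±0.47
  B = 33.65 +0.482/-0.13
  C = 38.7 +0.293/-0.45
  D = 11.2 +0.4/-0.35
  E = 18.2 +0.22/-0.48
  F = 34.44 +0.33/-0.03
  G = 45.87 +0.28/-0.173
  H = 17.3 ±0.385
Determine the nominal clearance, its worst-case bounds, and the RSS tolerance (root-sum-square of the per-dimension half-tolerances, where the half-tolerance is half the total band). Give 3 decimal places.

nominal=65.460 wc=[63.409,68.737] rss=0.973

Stack each dimension's contribution:
  +A: nom +14.500 → Σnom=14.500; wc +0.470/-0.470 → slack +0.470/-0.470; half-tol=0.470, Σhalf²=0.220900
  +B: nom +33.650 → Σnom=48.150; wc +0.482/-0.130 → slack +0.952/-0.600; half-tol=0.306, Σhalf²=0.314536
  -C: nom -38.700 → Σnom=9.450; wc +0.450/-0.293 → slack +1.402/-0.893; half-tol=0.371, Σhalf²=0.452548
  +D: nom +11.200 → Σnom=20.650; wc +0.400/-0.350 → slack +1.802/-1.243; half-tol=0.375, Σhalf²=0.593173
  -E: nom -18.200 → Σnom=2.450; wc +0.480/-0.220 → slack +2.282/-1.463; half-tol=0.350, Σhalf²=0.715673
  +F: nom +34.440 → Σnom=36.890; wc +0.330/-0.030 → slack +2.612/-1.493; half-tol=0.180, Σhalf²=0.748073
  +G: nom +45.870 → Σnom=82.760; wc +0.280/-0.173 → slack +2.892/-1.666; half-tol=0.227, Σhalf²=0.799375
  -H: nom -17.300 → Σnom=65.460; wc +0.385/-0.385 → slack +3.277/-2.051; half-tol=0.385, Σhalf²=0.947600
Nominal = 65.460. Worst-case = [65.460 - 2.051, 65.460 + 3.277] = [63.409, 68.737]. RSS = √0.947600 = 0.973.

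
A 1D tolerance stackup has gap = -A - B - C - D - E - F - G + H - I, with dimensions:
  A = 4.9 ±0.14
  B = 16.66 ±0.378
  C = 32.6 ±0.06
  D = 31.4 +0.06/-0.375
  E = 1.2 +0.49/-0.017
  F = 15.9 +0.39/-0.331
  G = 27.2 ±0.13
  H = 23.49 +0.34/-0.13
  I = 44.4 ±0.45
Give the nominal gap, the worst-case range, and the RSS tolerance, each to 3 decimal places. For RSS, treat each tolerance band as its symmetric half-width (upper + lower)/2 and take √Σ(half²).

nominal=-150.770 wc=[-152.998,-148.549] rss=0.826

Stack each dimension's contribution:
  -A: nom -4.900 → Σnom=-4.900; wc +0.140/-0.140 → slack +0.140/-0.140; half-tol=0.140, Σhalf²=0.019600
  -B: nom -16.660 → Σnom=-21.560; wc +0.378/-0.378 → slack +0.518/-0.518; half-tol=0.378, Σhalf²=0.162484
  -C: nom -32.600 → Σnom=-54.160; wc +0.060/-0.060 → slack +0.578/-0.578; half-tol=0.060, Σhalf²=0.166084
  -D: nom -31.400 → Σnom=-85.560; wc +0.375/-0.060 → slack +0.953/-0.638; half-tol=0.217, Σhalf²=0.213390
  -E: nom -1.200 → Σnom=-86.760; wc +0.017/-0.490 → slack +0.970/-1.128; half-tol=0.254, Σhalf²=0.277653
  -F: nom -15.900 → Σnom=-102.660; wc +0.331/-0.390 → slack +1.301/-1.518; half-tol=0.361, Σhalf²=0.407613
  -G: nom -27.200 → Σnom=-129.860; wc +0.130/-0.130 → slack +1.431/-1.648; half-tol=0.130, Σhalf²=0.424513
  +H: nom +23.490 → Σnom=-106.370; wc +0.340/-0.130 → slack +1.771/-1.778; half-tol=0.235, Σhalf²=0.479738
  -I: nom -44.400 → Σnom=-150.770; wc +0.450/-0.450 → slack +2.221/-2.228; half-tol=0.450, Σhalf²=0.682238
Nominal = -150.770. Worst-case = [-150.770 - 2.228, -150.770 + 2.221] = [-152.998, -148.549]. RSS = √0.682238 = 0.826.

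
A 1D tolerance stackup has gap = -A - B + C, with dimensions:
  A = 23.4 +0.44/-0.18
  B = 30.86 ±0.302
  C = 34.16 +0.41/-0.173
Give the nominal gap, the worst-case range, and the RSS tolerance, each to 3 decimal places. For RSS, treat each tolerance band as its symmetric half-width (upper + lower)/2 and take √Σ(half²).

nominal=-20.100 wc=[-21.015,-19.208] rss=0.522

Stack each dimension's contribution:
  -A: nom -23.400 → Σnom=-23.400; wc +0.180/-0.440 → slack +0.180/-0.440; half-tol=0.310, Σhalf²=0.096100
  -B: nom -30.860 → Σnom=-54.260; wc +0.302/-0.302 → slack +0.482/-0.742; half-tol=0.302, Σhalf²=0.187304
  +C: nom +34.160 → Σnom=-20.100; wc +0.410/-0.173 → slack +0.892/-0.915; half-tol=0.291, Σhalf²=0.272276
Nominal = -20.100. Worst-case = [-20.100 - 0.915, -20.100 + 0.892] = [-21.015, -19.208]. RSS = √0.272276 = 0.522.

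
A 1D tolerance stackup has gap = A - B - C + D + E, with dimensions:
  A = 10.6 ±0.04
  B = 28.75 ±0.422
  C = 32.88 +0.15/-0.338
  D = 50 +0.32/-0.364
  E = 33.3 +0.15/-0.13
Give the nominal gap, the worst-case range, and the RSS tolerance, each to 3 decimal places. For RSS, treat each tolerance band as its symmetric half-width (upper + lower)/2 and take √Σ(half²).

nominal=32.270 wc=[31.164,33.540] rss=0.613

Stack each dimension's contribution:
  +A: nom +10.600 → Σnom=10.600; wc +0.040/-0.040 → slack +0.040/-0.040; half-tol=0.040, Σhalf²=0.001600
  -B: nom -28.750 → Σnom=-18.150; wc +0.422/-0.422 → slack +0.462/-0.462; half-tol=0.422, Σhalf²=0.179684
  -C: nom -32.880 → Σnom=-51.030; wc +0.338/-0.150 → slack +0.800/-0.612; half-tol=0.244, Σhalf²=0.239220
  +D: nom +50.000 → Σnom=-1.030; wc +0.320/-0.364 → slack +1.120/-0.976; half-tol=0.342, Σhalf²=0.356184
  +E: nom +33.300 → Σnom=32.270; wc +0.150/-0.130 → slack +1.270/-1.106; half-tol=0.140, Σhalf²=0.375784
Nominal = 32.270. Worst-case = [32.270 - 1.106, 32.270 + 1.270] = [31.164, 33.540]. RSS = √0.375784 = 0.613.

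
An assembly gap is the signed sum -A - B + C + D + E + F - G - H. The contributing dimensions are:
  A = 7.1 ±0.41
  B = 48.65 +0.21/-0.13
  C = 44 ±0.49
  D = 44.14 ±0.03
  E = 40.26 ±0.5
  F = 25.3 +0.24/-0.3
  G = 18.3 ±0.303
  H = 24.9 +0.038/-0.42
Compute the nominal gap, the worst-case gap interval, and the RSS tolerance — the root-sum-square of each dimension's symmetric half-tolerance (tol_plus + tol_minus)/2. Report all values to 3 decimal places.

nominal=54.750 wc=[52.469,57.273] rss=0.951

Stack each dimension's contribution:
  -A: nom -7.100 → Σnom=-7.100; wc +0.410/-0.410 → slack +0.410/-0.410; half-tol=0.410, Σhalf²=0.168100
  -B: nom -48.650 → Σnom=-55.750; wc +0.130/-0.210 → slack +0.540/-0.620; half-tol=0.170, Σhalf²=0.197000
  +C: nom +44.000 → Σnom=-11.750; wc +0.490/-0.490 → slack +1.030/-1.110; half-tol=0.490, Σhalf²=0.437100
  +D: nom +44.140 → Σnom=32.390; wc +0.030/-0.030 → slack +1.060/-1.140; half-tol=0.030, Σhalf²=0.438000
  +E: nom +40.260 → Σnom=72.650; wc +0.500/-0.500 → slack +1.560/-1.640; half-tol=0.500, Σhalf²=0.688000
  +F: nom +25.300 → Σnom=97.950; wc +0.240/-0.300 → slack +1.800/-1.940; half-tol=0.270, Σhalf²=0.760900
  -G: nom -18.300 → Σnom=79.650; wc +0.303/-0.303 → slack +2.103/-2.243; half-tol=0.303, Σhalf²=0.852709
  -H: nom -24.900 → Σnom=54.750; wc +0.420/-0.038 → slack +2.523/-2.281; half-tol=0.229, Σhalf²=0.905150
Nominal = 54.750. Worst-case = [54.750 - 2.281, 54.750 + 2.523] = [52.469, 57.273]. RSS = √0.905150 = 0.951.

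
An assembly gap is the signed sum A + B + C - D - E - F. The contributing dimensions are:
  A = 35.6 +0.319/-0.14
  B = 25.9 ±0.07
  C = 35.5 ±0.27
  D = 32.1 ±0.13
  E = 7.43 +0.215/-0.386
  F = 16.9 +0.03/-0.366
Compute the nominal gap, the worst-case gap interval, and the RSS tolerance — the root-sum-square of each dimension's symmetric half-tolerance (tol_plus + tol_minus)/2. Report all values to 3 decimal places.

nominal=40.570 wc=[39.715,42.111] rss=0.526

Stack each dimension's contribution:
  +A: nom +35.600 → Σnom=35.600; wc +0.319/-0.140 → slack +0.319/-0.140; half-tol=0.230, Σhalf²=0.052670
  +B: nom +25.900 → Σnom=61.500; wc +0.070/-0.070 → slack +0.389/-0.210; half-tol=0.070, Σhalf²=0.057570
  +C: nom +35.500 → Σnom=97.000; wc +0.270/-0.270 → slack +0.659/-0.480; half-tol=0.270, Σhalf²=0.130470
  -D: nom -32.100 → Σnom=64.900; wc +0.130/-0.130 → slack +0.789/-0.610; half-tol=0.130, Σhalf²=0.147370
  -E: nom -7.430 → Σnom=57.470; wc +0.386/-0.215 → slack +1.175/-0.825; half-tol=0.300, Σhalf²=0.237671
  -F: nom -16.900 → Σnom=40.570; wc +0.366/-0.030 → slack +1.541/-0.855; half-tol=0.198, Σhalf²=0.276875
Nominal = 40.570. Worst-case = [40.570 - 0.855, 40.570 + 1.541] = [39.715, 42.111]. RSS = √0.276875 = 0.526.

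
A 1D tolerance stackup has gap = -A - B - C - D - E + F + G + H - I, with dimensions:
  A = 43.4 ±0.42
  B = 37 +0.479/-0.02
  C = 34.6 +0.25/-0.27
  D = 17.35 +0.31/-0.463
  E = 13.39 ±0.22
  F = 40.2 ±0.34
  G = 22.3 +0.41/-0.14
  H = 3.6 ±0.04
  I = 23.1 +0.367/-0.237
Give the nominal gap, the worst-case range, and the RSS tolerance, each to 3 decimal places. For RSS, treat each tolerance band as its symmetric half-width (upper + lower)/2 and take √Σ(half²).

Stack each dimension's contribution:
  -A: nom -43.400 → Σnom=-43.400; wc +0.420/-0.420 → slack +0.420/-0.420; half-tol=0.420, Σhalf²=0.176400
  -B: nom -37.000 → Σnom=-80.400; wc +0.020/-0.479 → slack +0.440/-0.899; half-tol=0.249, Σhalf²=0.238650
  -C: nom -34.600 → Σnom=-115.000; wc +0.270/-0.250 → slack +0.710/-1.149; half-tol=0.260, Σhalf²=0.306250
  -D: nom -17.350 → Σnom=-132.350; wc +0.463/-0.310 → slack +1.173/-1.459; half-tol=0.387, Σhalf²=0.455632
  -E: nom -13.390 → Σnom=-145.740; wc +0.220/-0.220 → slack +1.393/-1.679; half-tol=0.220, Σhalf²=0.504032
  +F: nom +40.200 → Σnom=-105.540; wc +0.340/-0.340 → slack +1.733/-2.019; half-tol=0.340, Σhalf²=0.619633
  +G: nom +22.300 → Σnom=-83.240; wc +0.410/-0.140 → slack +2.143/-2.159; half-tol=0.275, Σhalf²=0.695258
  +H: nom +3.600 → Σnom=-79.640; wc +0.040/-0.040 → slack +2.183/-2.199; half-tol=0.040, Σhalf²=0.696858
  -I: nom -23.100 → Σnom=-102.740; wc +0.237/-0.367 → slack +2.420/-2.566; half-tol=0.302, Σhalf²=0.788062
Nominal = -102.740. Worst-case = [-102.740 - 2.566, -102.740 + 2.420] = [-105.306, -100.320]. RSS = √0.788062 = 0.888.

nominal=-102.740 wc=[-105.306,-100.320] rss=0.888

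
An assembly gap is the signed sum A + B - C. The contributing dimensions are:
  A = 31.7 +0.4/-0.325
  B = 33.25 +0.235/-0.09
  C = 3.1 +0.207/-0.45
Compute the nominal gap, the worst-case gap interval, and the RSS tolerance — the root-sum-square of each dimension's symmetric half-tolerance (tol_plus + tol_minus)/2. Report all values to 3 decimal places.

nominal=61.850 wc=[61.228,62.935] rss=0.515

Stack each dimension's contribution:
  +A: nom +31.700 → Σnom=31.700; wc +0.400/-0.325 → slack +0.400/-0.325; half-tol=0.363, Σhalf²=0.131406
  +B: nom +33.250 → Σnom=64.950; wc +0.235/-0.090 → slack +0.635/-0.415; half-tol=0.162, Σhalf²=0.157813
  -C: nom -3.100 → Σnom=61.850; wc +0.450/-0.207 → slack +1.085/-0.622; half-tol=0.329, Σhalf²=0.265725
Nominal = 61.850. Worst-case = [61.850 - 0.622, 61.850 + 1.085] = [61.228, 62.935]. RSS = √0.265725 = 0.515.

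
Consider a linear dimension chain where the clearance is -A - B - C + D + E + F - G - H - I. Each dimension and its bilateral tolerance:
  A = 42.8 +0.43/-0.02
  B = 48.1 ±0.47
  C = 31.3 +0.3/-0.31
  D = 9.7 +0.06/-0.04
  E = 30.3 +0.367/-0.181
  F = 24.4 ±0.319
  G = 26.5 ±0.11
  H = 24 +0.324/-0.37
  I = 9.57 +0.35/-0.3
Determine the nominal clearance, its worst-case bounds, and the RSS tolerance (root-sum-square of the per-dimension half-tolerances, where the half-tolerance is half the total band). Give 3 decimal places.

nominal=-117.870 wc=[-120.394,-115.544] rss=0.884

Stack each dimension's contribution:
  -A: nom -42.800 → Σnom=-42.800; wc +0.020/-0.430 → slack +0.020/-0.430; half-tol=0.225, Σhalf²=0.050625
  -B: nom -48.100 → Σnom=-90.900; wc +0.470/-0.470 → slack +0.490/-0.900; half-tol=0.470, Σhalf²=0.271525
  -C: nom -31.300 → Σnom=-122.200; wc +0.310/-0.300 → slack +0.800/-1.200; half-tol=0.305, Σhalf²=0.364550
  +D: nom +9.700 → Σnom=-112.500; wc +0.060/-0.040 → slack +0.860/-1.240; half-tol=0.050, Σhalf²=0.367050
  +E: nom +30.300 → Σnom=-82.200; wc +0.367/-0.181 → slack +1.227/-1.421; half-tol=0.274, Σhalf²=0.442126
  +F: nom +24.400 → Σnom=-57.800; wc +0.319/-0.319 → slack +1.546/-1.740; half-tol=0.319, Σhalf²=0.543887
  -G: nom -26.500 → Σnom=-84.300; wc +0.110/-0.110 → slack +1.656/-1.850; half-tol=0.110, Σhalf²=0.555987
  -H: nom -24.000 → Σnom=-108.300; wc +0.370/-0.324 → slack +2.026/-2.174; half-tol=0.347, Σhalf²=0.676396
  -I: nom -9.570 → Σnom=-117.870; wc +0.300/-0.350 → slack +2.326/-2.524; half-tol=0.325, Σhalf²=0.782021
Nominal = -117.870. Worst-case = [-117.870 - 2.524, -117.870 + 2.326] = [-120.394, -115.544]. RSS = √0.782021 = 0.884.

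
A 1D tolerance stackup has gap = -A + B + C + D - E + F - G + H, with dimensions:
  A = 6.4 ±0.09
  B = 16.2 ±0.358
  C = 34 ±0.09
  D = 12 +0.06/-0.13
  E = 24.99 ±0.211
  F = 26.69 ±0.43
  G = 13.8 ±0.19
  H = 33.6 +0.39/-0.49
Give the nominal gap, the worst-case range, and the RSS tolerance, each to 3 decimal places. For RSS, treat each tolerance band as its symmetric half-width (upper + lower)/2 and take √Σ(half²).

Stack each dimension's contribution:
  -A: nom -6.400 → Σnom=-6.400; wc +0.090/-0.090 → slack +0.090/-0.090; half-tol=0.090, Σhalf²=0.008100
  +B: nom +16.200 → Σnom=9.800; wc +0.358/-0.358 → slack +0.448/-0.448; half-tol=0.358, Σhalf²=0.136264
  +C: nom +34.000 → Σnom=43.800; wc +0.090/-0.090 → slack +0.538/-0.538; half-tol=0.090, Σhalf²=0.144364
  +D: nom +12.000 → Σnom=55.800; wc +0.060/-0.130 → slack +0.598/-0.668; half-tol=0.095, Σhalf²=0.153389
  -E: nom -24.990 → Σnom=30.810; wc +0.211/-0.211 → slack +0.809/-0.879; half-tol=0.211, Σhalf²=0.197910
  +F: nom +26.690 → Σnom=57.500; wc +0.430/-0.430 → slack +1.239/-1.309; half-tol=0.430, Σhalf²=0.382810
  -G: nom -13.800 → Σnom=43.700; wc +0.190/-0.190 → slack +1.429/-1.499; half-tol=0.190, Σhalf²=0.418910
  +H: nom +33.600 → Σnom=77.300; wc +0.390/-0.490 → slack +1.819/-1.989; half-tol=0.440, Σhalf²=0.612510
Nominal = 77.300. Worst-case = [77.300 - 1.989, 77.300 + 1.819] = [75.311, 79.119]. RSS = √0.612510 = 0.783.

nominal=77.300 wc=[75.311,79.119] rss=0.783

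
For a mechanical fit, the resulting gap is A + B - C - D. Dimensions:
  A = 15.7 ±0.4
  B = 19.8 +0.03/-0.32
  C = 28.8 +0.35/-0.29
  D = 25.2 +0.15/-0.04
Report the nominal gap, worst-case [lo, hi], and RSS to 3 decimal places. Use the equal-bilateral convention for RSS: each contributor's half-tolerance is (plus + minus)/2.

nominal=-18.500 wc=[-19.720,-17.740] rss=0.550

Stack each dimension's contribution:
  +A: nom +15.700 → Σnom=15.700; wc +0.400/-0.400 → slack +0.400/-0.400; half-tol=0.400, Σhalf²=0.160000
  +B: nom +19.800 → Σnom=35.500; wc +0.030/-0.320 → slack +0.430/-0.720; half-tol=0.175, Σhalf²=0.190625
  -C: nom -28.800 → Σnom=6.700; wc +0.290/-0.350 → slack +0.720/-1.070; half-tol=0.320, Σhalf²=0.293025
  -D: nom -25.200 → Σnom=-18.500; wc +0.040/-0.150 → slack +0.760/-1.220; half-tol=0.095, Σhalf²=0.302050
Nominal = -18.500. Worst-case = [-18.500 - 1.220, -18.500 + 0.760] = [-19.720, -17.740]. RSS = √0.302050 = 0.550.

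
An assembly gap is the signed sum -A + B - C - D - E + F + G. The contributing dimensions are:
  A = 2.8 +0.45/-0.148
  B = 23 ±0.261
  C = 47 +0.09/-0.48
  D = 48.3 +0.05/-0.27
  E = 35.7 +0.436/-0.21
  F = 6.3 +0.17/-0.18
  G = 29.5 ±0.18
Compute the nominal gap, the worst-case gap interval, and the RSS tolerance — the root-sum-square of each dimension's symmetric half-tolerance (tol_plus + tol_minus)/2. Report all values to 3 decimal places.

nominal=-75.000 wc=[-76.647,-73.281] rss=0.657

Stack each dimension's contribution:
  -A: nom -2.800 → Σnom=-2.800; wc +0.148/-0.450 → slack +0.148/-0.450; half-tol=0.299, Σhalf²=0.089401
  +B: nom +23.000 → Σnom=20.200; wc +0.261/-0.261 → slack +0.409/-0.711; half-tol=0.261, Σhalf²=0.157522
  -C: nom -47.000 → Σnom=-26.800; wc +0.480/-0.090 → slack +0.889/-0.801; half-tol=0.285, Σhalf²=0.238747
  -D: nom -48.300 → Σnom=-75.100; wc +0.270/-0.050 → slack +1.159/-0.851; half-tol=0.160, Σhalf²=0.264347
  -E: nom -35.700 → Σnom=-110.800; wc +0.210/-0.436 → slack +1.369/-1.287; half-tol=0.323, Σhalf²=0.368676
  +F: nom +6.300 → Σnom=-104.500; wc +0.170/-0.180 → slack +1.539/-1.467; half-tol=0.175, Σhalf²=0.399301
  +G: nom +29.500 → Σnom=-75.000; wc +0.180/-0.180 → slack +1.719/-1.647; half-tol=0.180, Σhalf²=0.431701
Nominal = -75.000. Worst-case = [-75.000 - 1.647, -75.000 + 1.719] = [-76.647, -73.281]. RSS = √0.431701 = 0.657.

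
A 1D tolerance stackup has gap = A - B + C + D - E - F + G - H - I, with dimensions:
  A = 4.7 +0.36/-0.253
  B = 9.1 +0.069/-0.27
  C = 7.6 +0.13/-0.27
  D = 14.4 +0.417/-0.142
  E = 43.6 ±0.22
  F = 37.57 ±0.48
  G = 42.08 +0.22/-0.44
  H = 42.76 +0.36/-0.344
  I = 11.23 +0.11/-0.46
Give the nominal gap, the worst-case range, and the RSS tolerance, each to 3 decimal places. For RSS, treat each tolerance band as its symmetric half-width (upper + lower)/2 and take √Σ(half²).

nominal=-75.480 wc=[-77.824,-72.579] rss=0.913

Stack each dimension's contribution:
  +A: nom +4.700 → Σnom=4.700; wc +0.360/-0.253 → slack +0.360/-0.253; half-tol=0.306, Σhalf²=0.093942
  -B: nom -9.100 → Σnom=-4.400; wc +0.270/-0.069 → slack +0.630/-0.322; half-tol=0.170, Σhalf²=0.122672
  +C: nom +7.600 → Σnom=3.200; wc +0.130/-0.270 → slack +0.760/-0.592; half-tol=0.200, Σhalf²=0.162672
  +D: nom +14.400 → Σnom=17.600; wc +0.417/-0.142 → slack +1.177/-0.734; half-tol=0.279, Σhalf²=0.240793
  -E: nom -43.600 → Σnom=-26.000; wc +0.220/-0.220 → slack +1.397/-0.954; half-tol=0.220, Σhalf²=0.289193
  -F: nom -37.570 → Σnom=-63.570; wc +0.480/-0.480 → slack +1.877/-1.434; half-tol=0.480, Σhalf²=0.519593
  +G: nom +42.080 → Σnom=-21.490; wc +0.220/-0.440 → slack +2.097/-1.874; half-tol=0.330, Σhalf²=0.628493
  -H: nom -42.760 → Σnom=-64.250; wc +0.344/-0.360 → slack +2.441/-2.234; half-tol=0.352, Σhalf²=0.752397
  -I: nom -11.230 → Σnom=-75.480; wc +0.460/-0.110 → slack +2.901/-2.344; half-tol=0.285, Σhalf²=0.833622
Nominal = -75.480. Worst-case = [-75.480 - 2.344, -75.480 + 2.901] = [-77.824, -72.579]. RSS = √0.833622 = 0.913.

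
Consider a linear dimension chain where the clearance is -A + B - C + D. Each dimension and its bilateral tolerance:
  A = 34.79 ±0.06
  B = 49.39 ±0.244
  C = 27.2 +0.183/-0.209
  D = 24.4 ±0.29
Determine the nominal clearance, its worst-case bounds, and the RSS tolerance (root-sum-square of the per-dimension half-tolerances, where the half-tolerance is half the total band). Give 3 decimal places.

Stack each dimension's contribution:
  -A: nom -34.790 → Σnom=-34.790; wc +0.060/-0.060 → slack +0.060/-0.060; half-tol=0.060, Σhalf²=0.003600
  +B: nom +49.390 → Σnom=14.600; wc +0.244/-0.244 → slack +0.304/-0.304; half-tol=0.244, Σhalf²=0.063136
  -C: nom -27.200 → Σnom=-12.600; wc +0.209/-0.183 → slack +0.513/-0.487; half-tol=0.196, Σhalf²=0.101552
  +D: nom +24.400 → Σnom=11.800; wc +0.290/-0.290 → slack +0.803/-0.777; half-tol=0.290, Σhalf²=0.185652
Nominal = 11.800. Worst-case = [11.800 - 0.777, 11.800 + 0.803] = [11.023, 12.603]. RSS = √0.185652 = 0.431.

nominal=11.800 wc=[11.023,12.603] rss=0.431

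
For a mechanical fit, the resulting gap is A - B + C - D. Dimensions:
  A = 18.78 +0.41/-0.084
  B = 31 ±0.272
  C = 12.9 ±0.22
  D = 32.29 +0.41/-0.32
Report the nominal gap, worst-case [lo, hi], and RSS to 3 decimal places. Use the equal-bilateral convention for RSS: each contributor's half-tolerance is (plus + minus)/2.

nominal=-31.610 wc=[-32.596,-30.388] rss=0.563

Stack each dimension's contribution:
  +A: nom +18.780 → Σnom=18.780; wc +0.410/-0.084 → slack +0.410/-0.084; half-tol=0.247, Σhalf²=0.061009
  -B: nom -31.000 → Σnom=-12.220; wc +0.272/-0.272 → slack +0.682/-0.356; half-tol=0.272, Σhalf²=0.134993
  +C: nom +12.900 → Σnom=0.680; wc +0.220/-0.220 → slack +0.902/-0.576; half-tol=0.220, Σhalf²=0.183393
  -D: nom -32.290 → Σnom=-31.610; wc +0.320/-0.410 → slack +1.222/-0.986; half-tol=0.365, Σhalf²=0.316618
Nominal = -31.610. Worst-case = [-31.610 - 0.986, -31.610 + 1.222] = [-32.596, -30.388]. RSS = √0.316618 = 0.563.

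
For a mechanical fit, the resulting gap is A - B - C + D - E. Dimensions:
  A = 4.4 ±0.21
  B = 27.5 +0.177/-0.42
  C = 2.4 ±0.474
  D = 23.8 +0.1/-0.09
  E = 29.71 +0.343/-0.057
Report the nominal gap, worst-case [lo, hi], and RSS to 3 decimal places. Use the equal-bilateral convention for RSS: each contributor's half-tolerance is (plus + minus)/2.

nominal=-31.410 wc=[-32.704,-30.149] rss=0.638

Stack each dimension's contribution:
  +A: nom +4.400 → Σnom=4.400; wc +0.210/-0.210 → slack +0.210/-0.210; half-tol=0.210, Σhalf²=0.044100
  -B: nom -27.500 → Σnom=-23.100; wc +0.420/-0.177 → slack +0.630/-0.387; half-tol=0.298, Σhalf²=0.133202
  -C: nom -2.400 → Σnom=-25.500; wc +0.474/-0.474 → slack +1.104/-0.861; half-tol=0.474, Σhalf²=0.357878
  +D: nom +23.800 → Σnom=-1.700; wc +0.100/-0.090 → slack +1.204/-0.951; half-tol=0.095, Σhalf²=0.366903
  -E: nom -29.710 → Σnom=-31.410; wc +0.057/-0.343 → slack +1.261/-1.294; half-tol=0.200, Σhalf²=0.406903
Nominal = -31.410. Worst-case = [-31.410 - 1.294, -31.410 + 1.261] = [-32.704, -30.149]. RSS = √0.406903 = 0.638.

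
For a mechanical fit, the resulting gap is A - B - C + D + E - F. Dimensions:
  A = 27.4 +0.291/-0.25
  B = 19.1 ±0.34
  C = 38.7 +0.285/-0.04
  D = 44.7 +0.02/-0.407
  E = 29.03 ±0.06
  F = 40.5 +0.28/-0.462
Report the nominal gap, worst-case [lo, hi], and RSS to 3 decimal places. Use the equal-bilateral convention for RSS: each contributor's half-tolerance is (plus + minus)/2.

nominal=2.830 wc=[1.208,4.043] rss=0.634

Stack each dimension's contribution:
  +A: nom +27.400 → Σnom=27.400; wc +0.291/-0.250 → slack +0.291/-0.250; half-tol=0.270, Σhalf²=0.073170
  -B: nom -19.100 → Σnom=8.300; wc +0.340/-0.340 → slack +0.631/-0.590; half-tol=0.340, Σhalf²=0.188770
  -C: nom -38.700 → Σnom=-30.400; wc +0.040/-0.285 → slack +0.671/-0.875; half-tol=0.162, Σhalf²=0.215176
  +D: nom +44.700 → Σnom=14.300; wc +0.020/-0.407 → slack +0.691/-1.282; half-tol=0.213, Σhalf²=0.260759
  +E: nom +29.030 → Σnom=43.330; wc +0.060/-0.060 → slack +0.751/-1.342; half-tol=0.060, Σhalf²=0.264359
  -F: nom -40.500 → Σnom=2.830; wc +0.462/-0.280 → slack +1.213/-1.622; half-tol=0.371, Σhalf²=0.402000
Nominal = 2.830. Worst-case = [2.830 - 1.622, 2.830 + 1.213] = [1.208, 4.043]. RSS = √0.402000 = 0.634.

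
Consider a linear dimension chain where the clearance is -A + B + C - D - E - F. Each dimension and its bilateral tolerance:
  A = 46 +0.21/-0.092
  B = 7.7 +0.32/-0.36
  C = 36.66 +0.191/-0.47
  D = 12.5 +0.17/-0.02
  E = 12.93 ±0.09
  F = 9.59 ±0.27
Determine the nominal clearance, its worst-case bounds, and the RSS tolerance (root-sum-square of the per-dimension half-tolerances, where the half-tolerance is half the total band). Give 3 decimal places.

Stack each dimension's contribution:
  -A: nom -46.000 → Σnom=-46.000; wc +0.092/-0.210 → slack +0.092/-0.210; half-tol=0.151, Σhalf²=0.022801
  +B: nom +7.700 → Σnom=-38.300; wc +0.320/-0.360 → slack +0.412/-0.570; half-tol=0.340, Σhalf²=0.138401
  +C: nom +36.660 → Σnom=-1.640; wc +0.191/-0.470 → slack +0.603/-1.040; half-tol=0.331, Σhalf²=0.247631
  -D: nom -12.500 → Σnom=-14.140; wc +0.020/-0.170 → slack +0.623/-1.210; half-tol=0.095, Σhalf²=0.256656
  -E: nom -12.930 → Σnom=-27.070; wc +0.090/-0.090 → slack +0.713/-1.300; half-tol=0.090, Σhalf²=0.264756
  -F: nom -9.590 → Σnom=-36.660; wc +0.270/-0.270 → slack +0.983/-1.570; half-tol=0.270, Σhalf²=0.337656
Nominal = -36.660. Worst-case = [-36.660 - 1.570, -36.660 + 0.983] = [-38.230, -35.677]. RSS = √0.337656 = 0.581.

nominal=-36.660 wc=[-38.230,-35.677] rss=0.581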